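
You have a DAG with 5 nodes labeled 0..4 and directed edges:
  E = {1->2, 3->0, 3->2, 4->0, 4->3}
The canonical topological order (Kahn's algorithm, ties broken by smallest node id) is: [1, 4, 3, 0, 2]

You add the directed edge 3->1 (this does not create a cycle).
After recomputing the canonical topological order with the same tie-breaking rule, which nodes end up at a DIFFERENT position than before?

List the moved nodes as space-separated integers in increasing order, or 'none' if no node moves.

Answer: 0 1 3 4

Derivation:
Old toposort: [1, 4, 3, 0, 2]
Added edge 3->1
Recompute Kahn (smallest-id tiebreak):
  initial in-degrees: [2, 1, 2, 1, 0]
  ready (indeg=0): [4]
  pop 4: indeg[0]->1; indeg[3]->0 | ready=[3] | order so far=[4]
  pop 3: indeg[0]->0; indeg[1]->0; indeg[2]->1 | ready=[0, 1] | order so far=[4, 3]
  pop 0: no out-edges | ready=[1] | order so far=[4, 3, 0]
  pop 1: indeg[2]->0 | ready=[2] | order so far=[4, 3, 0, 1]
  pop 2: no out-edges | ready=[] | order so far=[4, 3, 0, 1, 2]
New canonical toposort: [4, 3, 0, 1, 2]
Compare positions:
  Node 0: index 3 -> 2 (moved)
  Node 1: index 0 -> 3 (moved)
  Node 2: index 4 -> 4 (same)
  Node 3: index 2 -> 1 (moved)
  Node 4: index 1 -> 0 (moved)
Nodes that changed position: 0 1 3 4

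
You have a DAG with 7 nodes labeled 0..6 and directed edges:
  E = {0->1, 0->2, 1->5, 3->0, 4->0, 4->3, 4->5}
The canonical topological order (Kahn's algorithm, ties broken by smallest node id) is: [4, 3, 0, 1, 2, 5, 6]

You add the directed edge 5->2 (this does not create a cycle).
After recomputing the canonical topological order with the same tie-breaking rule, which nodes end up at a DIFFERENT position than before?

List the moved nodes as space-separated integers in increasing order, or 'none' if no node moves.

Answer: 2 5

Derivation:
Old toposort: [4, 3, 0, 1, 2, 5, 6]
Added edge 5->2
Recompute Kahn (smallest-id tiebreak):
  initial in-degrees: [2, 1, 2, 1, 0, 2, 0]
  ready (indeg=0): [4, 6]
  pop 4: indeg[0]->1; indeg[3]->0; indeg[5]->1 | ready=[3, 6] | order so far=[4]
  pop 3: indeg[0]->0 | ready=[0, 6] | order so far=[4, 3]
  pop 0: indeg[1]->0; indeg[2]->1 | ready=[1, 6] | order so far=[4, 3, 0]
  pop 1: indeg[5]->0 | ready=[5, 6] | order so far=[4, 3, 0, 1]
  pop 5: indeg[2]->0 | ready=[2, 6] | order so far=[4, 3, 0, 1, 5]
  pop 2: no out-edges | ready=[6] | order so far=[4, 3, 0, 1, 5, 2]
  pop 6: no out-edges | ready=[] | order so far=[4, 3, 0, 1, 5, 2, 6]
New canonical toposort: [4, 3, 0, 1, 5, 2, 6]
Compare positions:
  Node 0: index 2 -> 2 (same)
  Node 1: index 3 -> 3 (same)
  Node 2: index 4 -> 5 (moved)
  Node 3: index 1 -> 1 (same)
  Node 4: index 0 -> 0 (same)
  Node 5: index 5 -> 4 (moved)
  Node 6: index 6 -> 6 (same)
Nodes that changed position: 2 5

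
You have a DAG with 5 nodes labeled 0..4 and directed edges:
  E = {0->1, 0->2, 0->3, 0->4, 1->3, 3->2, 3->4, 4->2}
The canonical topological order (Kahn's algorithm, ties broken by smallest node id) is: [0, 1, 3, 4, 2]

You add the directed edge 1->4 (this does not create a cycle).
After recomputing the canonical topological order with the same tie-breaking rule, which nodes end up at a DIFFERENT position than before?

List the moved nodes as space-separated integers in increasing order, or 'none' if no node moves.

Answer: none

Derivation:
Old toposort: [0, 1, 3, 4, 2]
Added edge 1->4
Recompute Kahn (smallest-id tiebreak):
  initial in-degrees: [0, 1, 3, 2, 3]
  ready (indeg=0): [0]
  pop 0: indeg[1]->0; indeg[2]->2; indeg[3]->1; indeg[4]->2 | ready=[1] | order so far=[0]
  pop 1: indeg[3]->0; indeg[4]->1 | ready=[3] | order so far=[0, 1]
  pop 3: indeg[2]->1; indeg[4]->0 | ready=[4] | order so far=[0, 1, 3]
  pop 4: indeg[2]->0 | ready=[2] | order so far=[0, 1, 3, 4]
  pop 2: no out-edges | ready=[] | order so far=[0, 1, 3, 4, 2]
New canonical toposort: [0, 1, 3, 4, 2]
Compare positions:
  Node 0: index 0 -> 0 (same)
  Node 1: index 1 -> 1 (same)
  Node 2: index 4 -> 4 (same)
  Node 3: index 2 -> 2 (same)
  Node 4: index 3 -> 3 (same)
Nodes that changed position: none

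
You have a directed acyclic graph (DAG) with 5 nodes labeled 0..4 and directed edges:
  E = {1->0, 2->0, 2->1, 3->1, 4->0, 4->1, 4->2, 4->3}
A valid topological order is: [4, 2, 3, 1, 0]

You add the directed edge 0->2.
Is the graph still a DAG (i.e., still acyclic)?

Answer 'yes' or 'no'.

Answer: no

Derivation:
Given toposort: [4, 2, 3, 1, 0]
Position of 0: index 4; position of 2: index 1
New edge 0->2: backward (u after v in old order)
Backward edge: old toposort is now invalid. Check if this creates a cycle.
Does 2 already reach 0? Reachable from 2: [0, 1, 2]. YES -> cycle!
Still a DAG? no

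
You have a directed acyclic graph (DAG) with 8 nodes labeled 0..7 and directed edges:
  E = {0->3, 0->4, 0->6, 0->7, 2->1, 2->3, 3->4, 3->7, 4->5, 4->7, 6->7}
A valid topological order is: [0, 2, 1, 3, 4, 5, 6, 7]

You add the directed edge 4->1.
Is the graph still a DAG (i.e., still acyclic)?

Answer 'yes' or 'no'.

Given toposort: [0, 2, 1, 3, 4, 5, 6, 7]
Position of 4: index 4; position of 1: index 2
New edge 4->1: backward (u after v in old order)
Backward edge: old toposort is now invalid. Check if this creates a cycle.
Does 1 already reach 4? Reachable from 1: [1]. NO -> still a DAG (reorder needed).
Still a DAG? yes

Answer: yes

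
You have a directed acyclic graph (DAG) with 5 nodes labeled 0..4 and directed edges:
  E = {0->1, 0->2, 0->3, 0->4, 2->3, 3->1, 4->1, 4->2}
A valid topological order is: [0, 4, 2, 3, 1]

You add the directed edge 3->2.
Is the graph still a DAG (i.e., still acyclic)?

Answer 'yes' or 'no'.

Answer: no

Derivation:
Given toposort: [0, 4, 2, 3, 1]
Position of 3: index 3; position of 2: index 2
New edge 3->2: backward (u after v in old order)
Backward edge: old toposort is now invalid. Check if this creates a cycle.
Does 2 already reach 3? Reachable from 2: [1, 2, 3]. YES -> cycle!
Still a DAG? no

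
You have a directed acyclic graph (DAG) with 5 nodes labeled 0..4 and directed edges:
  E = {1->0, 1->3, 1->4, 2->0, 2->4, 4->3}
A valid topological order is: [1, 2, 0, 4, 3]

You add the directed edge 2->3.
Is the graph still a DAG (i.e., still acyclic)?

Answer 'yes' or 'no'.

Given toposort: [1, 2, 0, 4, 3]
Position of 2: index 1; position of 3: index 4
New edge 2->3: forward
Forward edge: respects the existing order. Still a DAG, same toposort still valid.
Still a DAG? yes

Answer: yes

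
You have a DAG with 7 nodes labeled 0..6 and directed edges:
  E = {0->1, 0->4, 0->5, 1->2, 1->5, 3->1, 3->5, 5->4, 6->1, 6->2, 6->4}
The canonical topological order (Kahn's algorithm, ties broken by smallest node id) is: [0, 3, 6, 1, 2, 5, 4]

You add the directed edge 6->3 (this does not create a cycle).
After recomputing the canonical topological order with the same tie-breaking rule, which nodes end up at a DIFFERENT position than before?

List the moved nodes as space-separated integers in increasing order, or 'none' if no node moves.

Answer: 3 6

Derivation:
Old toposort: [0, 3, 6, 1, 2, 5, 4]
Added edge 6->3
Recompute Kahn (smallest-id tiebreak):
  initial in-degrees: [0, 3, 2, 1, 3, 3, 0]
  ready (indeg=0): [0, 6]
  pop 0: indeg[1]->2; indeg[4]->2; indeg[5]->2 | ready=[6] | order so far=[0]
  pop 6: indeg[1]->1; indeg[2]->1; indeg[3]->0; indeg[4]->1 | ready=[3] | order so far=[0, 6]
  pop 3: indeg[1]->0; indeg[5]->1 | ready=[1] | order so far=[0, 6, 3]
  pop 1: indeg[2]->0; indeg[5]->0 | ready=[2, 5] | order so far=[0, 6, 3, 1]
  pop 2: no out-edges | ready=[5] | order so far=[0, 6, 3, 1, 2]
  pop 5: indeg[4]->0 | ready=[4] | order so far=[0, 6, 3, 1, 2, 5]
  pop 4: no out-edges | ready=[] | order so far=[0, 6, 3, 1, 2, 5, 4]
New canonical toposort: [0, 6, 3, 1, 2, 5, 4]
Compare positions:
  Node 0: index 0 -> 0 (same)
  Node 1: index 3 -> 3 (same)
  Node 2: index 4 -> 4 (same)
  Node 3: index 1 -> 2 (moved)
  Node 4: index 6 -> 6 (same)
  Node 5: index 5 -> 5 (same)
  Node 6: index 2 -> 1 (moved)
Nodes that changed position: 3 6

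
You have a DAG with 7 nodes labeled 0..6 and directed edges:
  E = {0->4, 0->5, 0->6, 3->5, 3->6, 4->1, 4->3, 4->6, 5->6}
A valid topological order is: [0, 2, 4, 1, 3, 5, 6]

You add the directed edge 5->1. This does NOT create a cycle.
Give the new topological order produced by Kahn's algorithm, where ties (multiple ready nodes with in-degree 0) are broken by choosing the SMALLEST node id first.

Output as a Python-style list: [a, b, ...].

Old toposort: [0, 2, 4, 1, 3, 5, 6]
Added edge: 5->1
Position of 5 (5) > position of 1 (3). Must reorder: 5 must now come before 1.
Run Kahn's algorithm (break ties by smallest node id):
  initial in-degrees: [0, 2, 0, 1, 1, 2, 4]
  ready (indeg=0): [0, 2]
  pop 0: indeg[4]->0; indeg[5]->1; indeg[6]->3 | ready=[2, 4] | order so far=[0]
  pop 2: no out-edges | ready=[4] | order so far=[0, 2]
  pop 4: indeg[1]->1; indeg[3]->0; indeg[6]->2 | ready=[3] | order so far=[0, 2, 4]
  pop 3: indeg[5]->0; indeg[6]->1 | ready=[5] | order so far=[0, 2, 4, 3]
  pop 5: indeg[1]->0; indeg[6]->0 | ready=[1, 6] | order so far=[0, 2, 4, 3, 5]
  pop 1: no out-edges | ready=[6] | order so far=[0, 2, 4, 3, 5, 1]
  pop 6: no out-edges | ready=[] | order so far=[0, 2, 4, 3, 5, 1, 6]
  Result: [0, 2, 4, 3, 5, 1, 6]

Answer: [0, 2, 4, 3, 5, 1, 6]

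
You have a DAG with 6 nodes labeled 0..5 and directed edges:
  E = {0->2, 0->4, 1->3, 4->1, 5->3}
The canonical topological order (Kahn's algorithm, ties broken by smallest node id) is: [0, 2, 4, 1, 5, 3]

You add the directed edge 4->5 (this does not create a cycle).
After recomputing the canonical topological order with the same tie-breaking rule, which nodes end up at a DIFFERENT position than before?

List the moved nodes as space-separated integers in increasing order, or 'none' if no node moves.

Old toposort: [0, 2, 4, 1, 5, 3]
Added edge 4->5
Recompute Kahn (smallest-id tiebreak):
  initial in-degrees: [0, 1, 1, 2, 1, 1]
  ready (indeg=0): [0]
  pop 0: indeg[2]->0; indeg[4]->0 | ready=[2, 4] | order so far=[0]
  pop 2: no out-edges | ready=[4] | order so far=[0, 2]
  pop 4: indeg[1]->0; indeg[5]->0 | ready=[1, 5] | order so far=[0, 2, 4]
  pop 1: indeg[3]->1 | ready=[5] | order so far=[0, 2, 4, 1]
  pop 5: indeg[3]->0 | ready=[3] | order so far=[0, 2, 4, 1, 5]
  pop 3: no out-edges | ready=[] | order so far=[0, 2, 4, 1, 5, 3]
New canonical toposort: [0, 2, 4, 1, 5, 3]
Compare positions:
  Node 0: index 0 -> 0 (same)
  Node 1: index 3 -> 3 (same)
  Node 2: index 1 -> 1 (same)
  Node 3: index 5 -> 5 (same)
  Node 4: index 2 -> 2 (same)
  Node 5: index 4 -> 4 (same)
Nodes that changed position: none

Answer: none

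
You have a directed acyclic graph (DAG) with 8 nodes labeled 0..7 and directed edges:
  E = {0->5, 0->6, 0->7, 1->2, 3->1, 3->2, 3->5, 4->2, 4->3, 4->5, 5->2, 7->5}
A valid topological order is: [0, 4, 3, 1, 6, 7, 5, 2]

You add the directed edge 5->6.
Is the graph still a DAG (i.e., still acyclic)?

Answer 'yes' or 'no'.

Answer: yes

Derivation:
Given toposort: [0, 4, 3, 1, 6, 7, 5, 2]
Position of 5: index 6; position of 6: index 4
New edge 5->6: backward (u after v in old order)
Backward edge: old toposort is now invalid. Check if this creates a cycle.
Does 6 already reach 5? Reachable from 6: [6]. NO -> still a DAG (reorder needed).
Still a DAG? yes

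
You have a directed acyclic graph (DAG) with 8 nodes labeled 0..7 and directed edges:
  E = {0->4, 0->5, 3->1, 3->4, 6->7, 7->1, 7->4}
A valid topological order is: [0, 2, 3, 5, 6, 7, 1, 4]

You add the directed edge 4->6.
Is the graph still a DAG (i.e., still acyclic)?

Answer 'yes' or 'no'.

Given toposort: [0, 2, 3, 5, 6, 7, 1, 4]
Position of 4: index 7; position of 6: index 4
New edge 4->6: backward (u after v in old order)
Backward edge: old toposort is now invalid. Check if this creates a cycle.
Does 6 already reach 4? Reachable from 6: [1, 4, 6, 7]. YES -> cycle!
Still a DAG? no

Answer: no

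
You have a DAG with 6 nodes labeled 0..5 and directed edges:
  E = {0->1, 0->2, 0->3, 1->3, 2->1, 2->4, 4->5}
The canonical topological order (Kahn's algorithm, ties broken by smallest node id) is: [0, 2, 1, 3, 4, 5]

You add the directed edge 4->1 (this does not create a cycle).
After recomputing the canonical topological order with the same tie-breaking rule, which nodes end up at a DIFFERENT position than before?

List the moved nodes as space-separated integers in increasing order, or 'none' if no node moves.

Answer: 1 3 4

Derivation:
Old toposort: [0, 2, 1, 3, 4, 5]
Added edge 4->1
Recompute Kahn (smallest-id tiebreak):
  initial in-degrees: [0, 3, 1, 2, 1, 1]
  ready (indeg=0): [0]
  pop 0: indeg[1]->2; indeg[2]->0; indeg[3]->1 | ready=[2] | order so far=[0]
  pop 2: indeg[1]->1; indeg[4]->0 | ready=[4] | order so far=[0, 2]
  pop 4: indeg[1]->0; indeg[5]->0 | ready=[1, 5] | order so far=[0, 2, 4]
  pop 1: indeg[3]->0 | ready=[3, 5] | order so far=[0, 2, 4, 1]
  pop 3: no out-edges | ready=[5] | order so far=[0, 2, 4, 1, 3]
  pop 5: no out-edges | ready=[] | order so far=[0, 2, 4, 1, 3, 5]
New canonical toposort: [0, 2, 4, 1, 3, 5]
Compare positions:
  Node 0: index 0 -> 0 (same)
  Node 1: index 2 -> 3 (moved)
  Node 2: index 1 -> 1 (same)
  Node 3: index 3 -> 4 (moved)
  Node 4: index 4 -> 2 (moved)
  Node 5: index 5 -> 5 (same)
Nodes that changed position: 1 3 4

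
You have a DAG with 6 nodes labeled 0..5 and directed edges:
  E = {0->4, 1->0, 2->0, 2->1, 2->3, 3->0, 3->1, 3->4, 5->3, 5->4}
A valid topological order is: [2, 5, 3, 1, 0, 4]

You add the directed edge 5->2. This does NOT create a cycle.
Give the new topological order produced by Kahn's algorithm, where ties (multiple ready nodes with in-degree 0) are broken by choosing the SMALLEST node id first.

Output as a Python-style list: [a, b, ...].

Old toposort: [2, 5, 3, 1, 0, 4]
Added edge: 5->2
Position of 5 (1) > position of 2 (0). Must reorder: 5 must now come before 2.
Run Kahn's algorithm (break ties by smallest node id):
  initial in-degrees: [3, 2, 1, 2, 3, 0]
  ready (indeg=0): [5]
  pop 5: indeg[2]->0; indeg[3]->1; indeg[4]->2 | ready=[2] | order so far=[5]
  pop 2: indeg[0]->2; indeg[1]->1; indeg[3]->0 | ready=[3] | order so far=[5, 2]
  pop 3: indeg[0]->1; indeg[1]->0; indeg[4]->1 | ready=[1] | order so far=[5, 2, 3]
  pop 1: indeg[0]->0 | ready=[0] | order so far=[5, 2, 3, 1]
  pop 0: indeg[4]->0 | ready=[4] | order so far=[5, 2, 3, 1, 0]
  pop 4: no out-edges | ready=[] | order so far=[5, 2, 3, 1, 0, 4]
  Result: [5, 2, 3, 1, 0, 4]

Answer: [5, 2, 3, 1, 0, 4]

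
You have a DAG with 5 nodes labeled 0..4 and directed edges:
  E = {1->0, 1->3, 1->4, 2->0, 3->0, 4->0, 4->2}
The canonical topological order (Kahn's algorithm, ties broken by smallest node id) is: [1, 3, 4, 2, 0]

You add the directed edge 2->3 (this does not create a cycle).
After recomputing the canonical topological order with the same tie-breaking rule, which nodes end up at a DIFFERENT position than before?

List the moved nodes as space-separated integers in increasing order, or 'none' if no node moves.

Answer: 2 3 4

Derivation:
Old toposort: [1, 3, 4, 2, 0]
Added edge 2->3
Recompute Kahn (smallest-id tiebreak):
  initial in-degrees: [4, 0, 1, 2, 1]
  ready (indeg=0): [1]
  pop 1: indeg[0]->3; indeg[3]->1; indeg[4]->0 | ready=[4] | order so far=[1]
  pop 4: indeg[0]->2; indeg[2]->0 | ready=[2] | order so far=[1, 4]
  pop 2: indeg[0]->1; indeg[3]->0 | ready=[3] | order so far=[1, 4, 2]
  pop 3: indeg[0]->0 | ready=[0] | order so far=[1, 4, 2, 3]
  pop 0: no out-edges | ready=[] | order so far=[1, 4, 2, 3, 0]
New canonical toposort: [1, 4, 2, 3, 0]
Compare positions:
  Node 0: index 4 -> 4 (same)
  Node 1: index 0 -> 0 (same)
  Node 2: index 3 -> 2 (moved)
  Node 3: index 1 -> 3 (moved)
  Node 4: index 2 -> 1 (moved)
Nodes that changed position: 2 3 4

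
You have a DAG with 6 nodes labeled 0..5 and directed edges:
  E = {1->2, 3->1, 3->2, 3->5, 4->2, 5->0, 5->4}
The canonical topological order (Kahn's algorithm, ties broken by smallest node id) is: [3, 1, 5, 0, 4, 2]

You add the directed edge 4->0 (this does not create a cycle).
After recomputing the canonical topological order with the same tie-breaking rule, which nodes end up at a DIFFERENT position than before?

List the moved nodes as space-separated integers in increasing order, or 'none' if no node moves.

Old toposort: [3, 1, 5, 0, 4, 2]
Added edge 4->0
Recompute Kahn (smallest-id tiebreak):
  initial in-degrees: [2, 1, 3, 0, 1, 1]
  ready (indeg=0): [3]
  pop 3: indeg[1]->0; indeg[2]->2; indeg[5]->0 | ready=[1, 5] | order so far=[3]
  pop 1: indeg[2]->1 | ready=[5] | order so far=[3, 1]
  pop 5: indeg[0]->1; indeg[4]->0 | ready=[4] | order so far=[3, 1, 5]
  pop 4: indeg[0]->0; indeg[2]->0 | ready=[0, 2] | order so far=[3, 1, 5, 4]
  pop 0: no out-edges | ready=[2] | order so far=[3, 1, 5, 4, 0]
  pop 2: no out-edges | ready=[] | order so far=[3, 1, 5, 4, 0, 2]
New canonical toposort: [3, 1, 5, 4, 0, 2]
Compare positions:
  Node 0: index 3 -> 4 (moved)
  Node 1: index 1 -> 1 (same)
  Node 2: index 5 -> 5 (same)
  Node 3: index 0 -> 0 (same)
  Node 4: index 4 -> 3 (moved)
  Node 5: index 2 -> 2 (same)
Nodes that changed position: 0 4

Answer: 0 4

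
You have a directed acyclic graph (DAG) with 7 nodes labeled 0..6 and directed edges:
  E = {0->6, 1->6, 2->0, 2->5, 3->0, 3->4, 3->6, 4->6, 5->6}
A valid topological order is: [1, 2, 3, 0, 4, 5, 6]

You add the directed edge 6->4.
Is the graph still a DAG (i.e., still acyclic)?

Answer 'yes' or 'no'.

Given toposort: [1, 2, 3, 0, 4, 5, 6]
Position of 6: index 6; position of 4: index 4
New edge 6->4: backward (u after v in old order)
Backward edge: old toposort is now invalid. Check if this creates a cycle.
Does 4 already reach 6? Reachable from 4: [4, 6]. YES -> cycle!
Still a DAG? no

Answer: no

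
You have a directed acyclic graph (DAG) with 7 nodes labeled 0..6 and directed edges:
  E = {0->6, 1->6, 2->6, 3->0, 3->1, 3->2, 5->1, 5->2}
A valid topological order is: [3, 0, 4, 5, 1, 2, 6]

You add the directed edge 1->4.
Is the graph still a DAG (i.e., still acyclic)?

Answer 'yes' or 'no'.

Given toposort: [3, 0, 4, 5, 1, 2, 6]
Position of 1: index 4; position of 4: index 2
New edge 1->4: backward (u after v in old order)
Backward edge: old toposort is now invalid. Check if this creates a cycle.
Does 4 already reach 1? Reachable from 4: [4]. NO -> still a DAG (reorder needed).
Still a DAG? yes

Answer: yes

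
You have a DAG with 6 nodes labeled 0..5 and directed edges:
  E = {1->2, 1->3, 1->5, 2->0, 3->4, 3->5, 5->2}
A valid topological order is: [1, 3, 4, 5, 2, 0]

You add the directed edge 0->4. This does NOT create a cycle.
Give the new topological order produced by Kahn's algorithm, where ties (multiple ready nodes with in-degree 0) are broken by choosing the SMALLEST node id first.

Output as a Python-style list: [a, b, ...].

Answer: [1, 3, 5, 2, 0, 4]

Derivation:
Old toposort: [1, 3, 4, 5, 2, 0]
Added edge: 0->4
Position of 0 (5) > position of 4 (2). Must reorder: 0 must now come before 4.
Run Kahn's algorithm (break ties by smallest node id):
  initial in-degrees: [1, 0, 2, 1, 2, 2]
  ready (indeg=0): [1]
  pop 1: indeg[2]->1; indeg[3]->0; indeg[5]->1 | ready=[3] | order so far=[1]
  pop 3: indeg[4]->1; indeg[5]->0 | ready=[5] | order so far=[1, 3]
  pop 5: indeg[2]->0 | ready=[2] | order so far=[1, 3, 5]
  pop 2: indeg[0]->0 | ready=[0] | order so far=[1, 3, 5, 2]
  pop 0: indeg[4]->0 | ready=[4] | order so far=[1, 3, 5, 2, 0]
  pop 4: no out-edges | ready=[] | order so far=[1, 3, 5, 2, 0, 4]
  Result: [1, 3, 5, 2, 0, 4]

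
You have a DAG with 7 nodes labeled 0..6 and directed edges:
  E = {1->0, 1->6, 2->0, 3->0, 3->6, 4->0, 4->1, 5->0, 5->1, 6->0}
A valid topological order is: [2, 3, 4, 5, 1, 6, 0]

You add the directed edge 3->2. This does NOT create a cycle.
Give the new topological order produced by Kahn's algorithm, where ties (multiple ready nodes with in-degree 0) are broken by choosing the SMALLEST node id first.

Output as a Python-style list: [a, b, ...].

Old toposort: [2, 3, 4, 5, 1, 6, 0]
Added edge: 3->2
Position of 3 (1) > position of 2 (0). Must reorder: 3 must now come before 2.
Run Kahn's algorithm (break ties by smallest node id):
  initial in-degrees: [6, 2, 1, 0, 0, 0, 2]
  ready (indeg=0): [3, 4, 5]
  pop 3: indeg[0]->5; indeg[2]->0; indeg[6]->1 | ready=[2, 4, 5] | order so far=[3]
  pop 2: indeg[0]->4 | ready=[4, 5] | order so far=[3, 2]
  pop 4: indeg[0]->3; indeg[1]->1 | ready=[5] | order so far=[3, 2, 4]
  pop 5: indeg[0]->2; indeg[1]->0 | ready=[1] | order so far=[3, 2, 4, 5]
  pop 1: indeg[0]->1; indeg[6]->0 | ready=[6] | order so far=[3, 2, 4, 5, 1]
  pop 6: indeg[0]->0 | ready=[0] | order so far=[3, 2, 4, 5, 1, 6]
  pop 0: no out-edges | ready=[] | order so far=[3, 2, 4, 5, 1, 6, 0]
  Result: [3, 2, 4, 5, 1, 6, 0]

Answer: [3, 2, 4, 5, 1, 6, 0]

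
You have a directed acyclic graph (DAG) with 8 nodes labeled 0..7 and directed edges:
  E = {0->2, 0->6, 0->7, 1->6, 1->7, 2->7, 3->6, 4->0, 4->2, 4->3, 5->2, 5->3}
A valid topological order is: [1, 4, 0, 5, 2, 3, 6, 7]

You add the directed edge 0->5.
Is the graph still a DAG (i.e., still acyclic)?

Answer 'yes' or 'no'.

Given toposort: [1, 4, 0, 5, 2, 3, 6, 7]
Position of 0: index 2; position of 5: index 3
New edge 0->5: forward
Forward edge: respects the existing order. Still a DAG, same toposort still valid.
Still a DAG? yes

Answer: yes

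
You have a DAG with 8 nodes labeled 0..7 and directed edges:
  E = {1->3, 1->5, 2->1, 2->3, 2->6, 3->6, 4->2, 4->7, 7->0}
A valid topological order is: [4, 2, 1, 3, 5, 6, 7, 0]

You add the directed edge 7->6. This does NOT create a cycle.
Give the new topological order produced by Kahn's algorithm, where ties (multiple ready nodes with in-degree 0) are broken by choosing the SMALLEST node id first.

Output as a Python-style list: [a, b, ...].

Old toposort: [4, 2, 1, 3, 5, 6, 7, 0]
Added edge: 7->6
Position of 7 (6) > position of 6 (5). Must reorder: 7 must now come before 6.
Run Kahn's algorithm (break ties by smallest node id):
  initial in-degrees: [1, 1, 1, 2, 0, 1, 3, 1]
  ready (indeg=0): [4]
  pop 4: indeg[2]->0; indeg[7]->0 | ready=[2, 7] | order so far=[4]
  pop 2: indeg[1]->0; indeg[3]->1; indeg[6]->2 | ready=[1, 7] | order so far=[4, 2]
  pop 1: indeg[3]->0; indeg[5]->0 | ready=[3, 5, 7] | order so far=[4, 2, 1]
  pop 3: indeg[6]->1 | ready=[5, 7] | order so far=[4, 2, 1, 3]
  pop 5: no out-edges | ready=[7] | order so far=[4, 2, 1, 3, 5]
  pop 7: indeg[0]->0; indeg[6]->0 | ready=[0, 6] | order so far=[4, 2, 1, 3, 5, 7]
  pop 0: no out-edges | ready=[6] | order so far=[4, 2, 1, 3, 5, 7, 0]
  pop 6: no out-edges | ready=[] | order so far=[4, 2, 1, 3, 5, 7, 0, 6]
  Result: [4, 2, 1, 3, 5, 7, 0, 6]

Answer: [4, 2, 1, 3, 5, 7, 0, 6]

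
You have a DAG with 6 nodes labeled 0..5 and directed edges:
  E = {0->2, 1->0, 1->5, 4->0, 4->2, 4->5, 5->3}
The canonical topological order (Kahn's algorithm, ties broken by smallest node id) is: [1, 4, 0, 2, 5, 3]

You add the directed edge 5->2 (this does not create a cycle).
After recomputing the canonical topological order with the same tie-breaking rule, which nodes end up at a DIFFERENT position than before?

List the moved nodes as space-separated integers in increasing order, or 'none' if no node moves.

Answer: 2 5

Derivation:
Old toposort: [1, 4, 0, 2, 5, 3]
Added edge 5->2
Recompute Kahn (smallest-id tiebreak):
  initial in-degrees: [2, 0, 3, 1, 0, 2]
  ready (indeg=0): [1, 4]
  pop 1: indeg[0]->1; indeg[5]->1 | ready=[4] | order so far=[1]
  pop 4: indeg[0]->0; indeg[2]->2; indeg[5]->0 | ready=[0, 5] | order so far=[1, 4]
  pop 0: indeg[2]->1 | ready=[5] | order so far=[1, 4, 0]
  pop 5: indeg[2]->0; indeg[3]->0 | ready=[2, 3] | order so far=[1, 4, 0, 5]
  pop 2: no out-edges | ready=[3] | order so far=[1, 4, 0, 5, 2]
  pop 3: no out-edges | ready=[] | order so far=[1, 4, 0, 5, 2, 3]
New canonical toposort: [1, 4, 0, 5, 2, 3]
Compare positions:
  Node 0: index 2 -> 2 (same)
  Node 1: index 0 -> 0 (same)
  Node 2: index 3 -> 4 (moved)
  Node 3: index 5 -> 5 (same)
  Node 4: index 1 -> 1 (same)
  Node 5: index 4 -> 3 (moved)
Nodes that changed position: 2 5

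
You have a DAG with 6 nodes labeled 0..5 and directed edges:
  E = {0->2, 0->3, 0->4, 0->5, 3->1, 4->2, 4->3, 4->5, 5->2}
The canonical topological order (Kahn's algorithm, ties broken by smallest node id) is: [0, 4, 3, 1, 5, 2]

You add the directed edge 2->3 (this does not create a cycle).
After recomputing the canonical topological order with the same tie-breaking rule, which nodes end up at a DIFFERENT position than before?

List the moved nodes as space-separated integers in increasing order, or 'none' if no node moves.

Answer: 1 2 3 5

Derivation:
Old toposort: [0, 4, 3, 1, 5, 2]
Added edge 2->3
Recompute Kahn (smallest-id tiebreak):
  initial in-degrees: [0, 1, 3, 3, 1, 2]
  ready (indeg=0): [0]
  pop 0: indeg[2]->2; indeg[3]->2; indeg[4]->0; indeg[5]->1 | ready=[4] | order so far=[0]
  pop 4: indeg[2]->1; indeg[3]->1; indeg[5]->0 | ready=[5] | order so far=[0, 4]
  pop 5: indeg[2]->0 | ready=[2] | order so far=[0, 4, 5]
  pop 2: indeg[3]->0 | ready=[3] | order so far=[0, 4, 5, 2]
  pop 3: indeg[1]->0 | ready=[1] | order so far=[0, 4, 5, 2, 3]
  pop 1: no out-edges | ready=[] | order so far=[0, 4, 5, 2, 3, 1]
New canonical toposort: [0, 4, 5, 2, 3, 1]
Compare positions:
  Node 0: index 0 -> 0 (same)
  Node 1: index 3 -> 5 (moved)
  Node 2: index 5 -> 3 (moved)
  Node 3: index 2 -> 4 (moved)
  Node 4: index 1 -> 1 (same)
  Node 5: index 4 -> 2 (moved)
Nodes that changed position: 1 2 3 5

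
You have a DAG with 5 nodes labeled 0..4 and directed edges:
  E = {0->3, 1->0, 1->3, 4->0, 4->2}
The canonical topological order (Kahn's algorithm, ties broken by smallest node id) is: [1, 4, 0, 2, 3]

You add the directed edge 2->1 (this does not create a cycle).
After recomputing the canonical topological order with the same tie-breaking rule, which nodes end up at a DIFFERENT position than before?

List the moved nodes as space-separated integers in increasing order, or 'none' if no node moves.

Old toposort: [1, 4, 0, 2, 3]
Added edge 2->1
Recompute Kahn (smallest-id tiebreak):
  initial in-degrees: [2, 1, 1, 2, 0]
  ready (indeg=0): [4]
  pop 4: indeg[0]->1; indeg[2]->0 | ready=[2] | order so far=[4]
  pop 2: indeg[1]->0 | ready=[1] | order so far=[4, 2]
  pop 1: indeg[0]->0; indeg[3]->1 | ready=[0] | order so far=[4, 2, 1]
  pop 0: indeg[3]->0 | ready=[3] | order so far=[4, 2, 1, 0]
  pop 3: no out-edges | ready=[] | order so far=[4, 2, 1, 0, 3]
New canonical toposort: [4, 2, 1, 0, 3]
Compare positions:
  Node 0: index 2 -> 3 (moved)
  Node 1: index 0 -> 2 (moved)
  Node 2: index 3 -> 1 (moved)
  Node 3: index 4 -> 4 (same)
  Node 4: index 1 -> 0 (moved)
Nodes that changed position: 0 1 2 4

Answer: 0 1 2 4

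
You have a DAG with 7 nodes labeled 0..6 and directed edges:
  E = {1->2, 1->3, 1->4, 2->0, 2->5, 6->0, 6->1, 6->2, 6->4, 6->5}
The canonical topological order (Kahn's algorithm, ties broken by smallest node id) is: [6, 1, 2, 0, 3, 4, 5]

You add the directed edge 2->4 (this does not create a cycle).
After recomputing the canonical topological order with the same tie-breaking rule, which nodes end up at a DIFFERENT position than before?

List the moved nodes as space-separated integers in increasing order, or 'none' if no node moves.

Answer: none

Derivation:
Old toposort: [6, 1, 2, 0, 3, 4, 5]
Added edge 2->4
Recompute Kahn (smallest-id tiebreak):
  initial in-degrees: [2, 1, 2, 1, 3, 2, 0]
  ready (indeg=0): [6]
  pop 6: indeg[0]->1; indeg[1]->0; indeg[2]->1; indeg[4]->2; indeg[5]->1 | ready=[1] | order so far=[6]
  pop 1: indeg[2]->0; indeg[3]->0; indeg[4]->1 | ready=[2, 3] | order so far=[6, 1]
  pop 2: indeg[0]->0; indeg[4]->0; indeg[5]->0 | ready=[0, 3, 4, 5] | order so far=[6, 1, 2]
  pop 0: no out-edges | ready=[3, 4, 5] | order so far=[6, 1, 2, 0]
  pop 3: no out-edges | ready=[4, 5] | order so far=[6, 1, 2, 0, 3]
  pop 4: no out-edges | ready=[5] | order so far=[6, 1, 2, 0, 3, 4]
  pop 5: no out-edges | ready=[] | order so far=[6, 1, 2, 0, 3, 4, 5]
New canonical toposort: [6, 1, 2, 0, 3, 4, 5]
Compare positions:
  Node 0: index 3 -> 3 (same)
  Node 1: index 1 -> 1 (same)
  Node 2: index 2 -> 2 (same)
  Node 3: index 4 -> 4 (same)
  Node 4: index 5 -> 5 (same)
  Node 5: index 6 -> 6 (same)
  Node 6: index 0 -> 0 (same)
Nodes that changed position: none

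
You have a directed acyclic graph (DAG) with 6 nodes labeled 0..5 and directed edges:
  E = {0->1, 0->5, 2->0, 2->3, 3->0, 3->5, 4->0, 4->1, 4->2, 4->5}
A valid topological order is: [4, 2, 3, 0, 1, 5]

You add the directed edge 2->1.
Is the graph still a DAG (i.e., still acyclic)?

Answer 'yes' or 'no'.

Given toposort: [4, 2, 3, 0, 1, 5]
Position of 2: index 1; position of 1: index 4
New edge 2->1: forward
Forward edge: respects the existing order. Still a DAG, same toposort still valid.
Still a DAG? yes

Answer: yes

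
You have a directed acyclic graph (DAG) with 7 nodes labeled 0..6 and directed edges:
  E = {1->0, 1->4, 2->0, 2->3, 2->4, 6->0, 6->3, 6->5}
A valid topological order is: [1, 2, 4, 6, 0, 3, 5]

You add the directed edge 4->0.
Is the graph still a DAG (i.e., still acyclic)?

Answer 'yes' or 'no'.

Answer: yes

Derivation:
Given toposort: [1, 2, 4, 6, 0, 3, 5]
Position of 4: index 2; position of 0: index 4
New edge 4->0: forward
Forward edge: respects the existing order. Still a DAG, same toposort still valid.
Still a DAG? yes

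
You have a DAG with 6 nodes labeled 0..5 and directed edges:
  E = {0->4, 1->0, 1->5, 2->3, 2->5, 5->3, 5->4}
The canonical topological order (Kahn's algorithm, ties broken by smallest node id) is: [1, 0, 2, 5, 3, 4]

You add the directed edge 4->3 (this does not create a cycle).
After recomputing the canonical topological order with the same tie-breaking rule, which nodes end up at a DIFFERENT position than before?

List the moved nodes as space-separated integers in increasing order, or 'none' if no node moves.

Old toposort: [1, 0, 2, 5, 3, 4]
Added edge 4->3
Recompute Kahn (smallest-id tiebreak):
  initial in-degrees: [1, 0, 0, 3, 2, 2]
  ready (indeg=0): [1, 2]
  pop 1: indeg[0]->0; indeg[5]->1 | ready=[0, 2] | order so far=[1]
  pop 0: indeg[4]->1 | ready=[2] | order so far=[1, 0]
  pop 2: indeg[3]->2; indeg[5]->0 | ready=[5] | order so far=[1, 0, 2]
  pop 5: indeg[3]->1; indeg[4]->0 | ready=[4] | order so far=[1, 0, 2, 5]
  pop 4: indeg[3]->0 | ready=[3] | order so far=[1, 0, 2, 5, 4]
  pop 3: no out-edges | ready=[] | order so far=[1, 0, 2, 5, 4, 3]
New canonical toposort: [1, 0, 2, 5, 4, 3]
Compare positions:
  Node 0: index 1 -> 1 (same)
  Node 1: index 0 -> 0 (same)
  Node 2: index 2 -> 2 (same)
  Node 3: index 4 -> 5 (moved)
  Node 4: index 5 -> 4 (moved)
  Node 5: index 3 -> 3 (same)
Nodes that changed position: 3 4

Answer: 3 4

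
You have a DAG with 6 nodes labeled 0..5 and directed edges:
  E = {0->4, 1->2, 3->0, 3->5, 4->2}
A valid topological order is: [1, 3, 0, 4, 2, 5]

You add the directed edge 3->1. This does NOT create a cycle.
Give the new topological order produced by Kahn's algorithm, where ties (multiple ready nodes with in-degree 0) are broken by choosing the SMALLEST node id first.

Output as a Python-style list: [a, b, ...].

Answer: [3, 0, 1, 4, 2, 5]

Derivation:
Old toposort: [1, 3, 0, 4, 2, 5]
Added edge: 3->1
Position of 3 (1) > position of 1 (0). Must reorder: 3 must now come before 1.
Run Kahn's algorithm (break ties by smallest node id):
  initial in-degrees: [1, 1, 2, 0, 1, 1]
  ready (indeg=0): [3]
  pop 3: indeg[0]->0; indeg[1]->0; indeg[5]->0 | ready=[0, 1, 5] | order so far=[3]
  pop 0: indeg[4]->0 | ready=[1, 4, 5] | order so far=[3, 0]
  pop 1: indeg[2]->1 | ready=[4, 5] | order so far=[3, 0, 1]
  pop 4: indeg[2]->0 | ready=[2, 5] | order so far=[3, 0, 1, 4]
  pop 2: no out-edges | ready=[5] | order so far=[3, 0, 1, 4, 2]
  pop 5: no out-edges | ready=[] | order so far=[3, 0, 1, 4, 2, 5]
  Result: [3, 0, 1, 4, 2, 5]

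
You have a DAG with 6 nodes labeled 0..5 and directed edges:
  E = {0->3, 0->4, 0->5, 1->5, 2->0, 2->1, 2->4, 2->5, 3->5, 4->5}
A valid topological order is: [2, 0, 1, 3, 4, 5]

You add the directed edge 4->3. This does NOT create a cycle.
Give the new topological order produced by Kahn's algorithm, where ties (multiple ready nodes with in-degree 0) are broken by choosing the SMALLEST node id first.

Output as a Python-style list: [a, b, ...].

Answer: [2, 0, 1, 4, 3, 5]

Derivation:
Old toposort: [2, 0, 1, 3, 4, 5]
Added edge: 4->3
Position of 4 (4) > position of 3 (3). Must reorder: 4 must now come before 3.
Run Kahn's algorithm (break ties by smallest node id):
  initial in-degrees: [1, 1, 0, 2, 2, 5]
  ready (indeg=0): [2]
  pop 2: indeg[0]->0; indeg[1]->0; indeg[4]->1; indeg[5]->4 | ready=[0, 1] | order so far=[2]
  pop 0: indeg[3]->1; indeg[4]->0; indeg[5]->3 | ready=[1, 4] | order so far=[2, 0]
  pop 1: indeg[5]->2 | ready=[4] | order so far=[2, 0, 1]
  pop 4: indeg[3]->0; indeg[5]->1 | ready=[3] | order so far=[2, 0, 1, 4]
  pop 3: indeg[5]->0 | ready=[5] | order so far=[2, 0, 1, 4, 3]
  pop 5: no out-edges | ready=[] | order so far=[2, 0, 1, 4, 3, 5]
  Result: [2, 0, 1, 4, 3, 5]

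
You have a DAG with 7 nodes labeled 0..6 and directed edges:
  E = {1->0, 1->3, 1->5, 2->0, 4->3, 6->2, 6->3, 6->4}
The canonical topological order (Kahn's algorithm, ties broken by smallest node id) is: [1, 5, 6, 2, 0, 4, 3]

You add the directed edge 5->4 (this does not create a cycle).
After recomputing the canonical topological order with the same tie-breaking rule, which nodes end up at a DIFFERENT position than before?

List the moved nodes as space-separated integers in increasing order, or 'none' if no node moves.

Old toposort: [1, 5, 6, 2, 0, 4, 3]
Added edge 5->4
Recompute Kahn (smallest-id tiebreak):
  initial in-degrees: [2, 0, 1, 3, 2, 1, 0]
  ready (indeg=0): [1, 6]
  pop 1: indeg[0]->1; indeg[3]->2; indeg[5]->0 | ready=[5, 6] | order so far=[1]
  pop 5: indeg[4]->1 | ready=[6] | order so far=[1, 5]
  pop 6: indeg[2]->0; indeg[3]->1; indeg[4]->0 | ready=[2, 4] | order so far=[1, 5, 6]
  pop 2: indeg[0]->0 | ready=[0, 4] | order so far=[1, 5, 6, 2]
  pop 0: no out-edges | ready=[4] | order so far=[1, 5, 6, 2, 0]
  pop 4: indeg[3]->0 | ready=[3] | order so far=[1, 5, 6, 2, 0, 4]
  pop 3: no out-edges | ready=[] | order so far=[1, 5, 6, 2, 0, 4, 3]
New canonical toposort: [1, 5, 6, 2, 0, 4, 3]
Compare positions:
  Node 0: index 4 -> 4 (same)
  Node 1: index 0 -> 0 (same)
  Node 2: index 3 -> 3 (same)
  Node 3: index 6 -> 6 (same)
  Node 4: index 5 -> 5 (same)
  Node 5: index 1 -> 1 (same)
  Node 6: index 2 -> 2 (same)
Nodes that changed position: none

Answer: none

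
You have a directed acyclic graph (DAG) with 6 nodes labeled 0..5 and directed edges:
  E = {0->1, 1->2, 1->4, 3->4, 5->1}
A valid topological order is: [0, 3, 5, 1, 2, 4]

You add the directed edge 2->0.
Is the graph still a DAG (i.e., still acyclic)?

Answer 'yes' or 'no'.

Answer: no

Derivation:
Given toposort: [0, 3, 5, 1, 2, 4]
Position of 2: index 4; position of 0: index 0
New edge 2->0: backward (u after v in old order)
Backward edge: old toposort is now invalid. Check if this creates a cycle.
Does 0 already reach 2? Reachable from 0: [0, 1, 2, 4]. YES -> cycle!
Still a DAG? no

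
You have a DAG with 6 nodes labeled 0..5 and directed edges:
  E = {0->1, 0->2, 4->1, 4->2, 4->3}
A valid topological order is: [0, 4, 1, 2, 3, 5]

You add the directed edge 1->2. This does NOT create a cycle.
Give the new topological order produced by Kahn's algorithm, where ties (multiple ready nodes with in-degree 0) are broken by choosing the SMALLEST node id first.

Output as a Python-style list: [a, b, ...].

Old toposort: [0, 4, 1, 2, 3, 5]
Added edge: 1->2
Position of 1 (2) < position of 2 (3). Old order still valid.
Run Kahn's algorithm (break ties by smallest node id):
  initial in-degrees: [0, 2, 3, 1, 0, 0]
  ready (indeg=0): [0, 4, 5]
  pop 0: indeg[1]->1; indeg[2]->2 | ready=[4, 5] | order so far=[0]
  pop 4: indeg[1]->0; indeg[2]->1; indeg[3]->0 | ready=[1, 3, 5] | order so far=[0, 4]
  pop 1: indeg[2]->0 | ready=[2, 3, 5] | order so far=[0, 4, 1]
  pop 2: no out-edges | ready=[3, 5] | order so far=[0, 4, 1, 2]
  pop 3: no out-edges | ready=[5] | order so far=[0, 4, 1, 2, 3]
  pop 5: no out-edges | ready=[] | order so far=[0, 4, 1, 2, 3, 5]
  Result: [0, 4, 1, 2, 3, 5]

Answer: [0, 4, 1, 2, 3, 5]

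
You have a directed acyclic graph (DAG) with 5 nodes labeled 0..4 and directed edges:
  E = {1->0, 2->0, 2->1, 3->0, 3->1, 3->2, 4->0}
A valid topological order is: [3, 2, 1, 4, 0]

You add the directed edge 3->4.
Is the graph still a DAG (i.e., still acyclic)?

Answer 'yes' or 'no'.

Answer: yes

Derivation:
Given toposort: [3, 2, 1, 4, 0]
Position of 3: index 0; position of 4: index 3
New edge 3->4: forward
Forward edge: respects the existing order. Still a DAG, same toposort still valid.
Still a DAG? yes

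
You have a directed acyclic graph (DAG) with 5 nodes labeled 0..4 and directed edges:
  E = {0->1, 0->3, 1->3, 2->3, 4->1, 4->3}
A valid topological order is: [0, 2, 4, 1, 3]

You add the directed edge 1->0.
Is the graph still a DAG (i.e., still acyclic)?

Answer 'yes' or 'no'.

Answer: no

Derivation:
Given toposort: [0, 2, 4, 1, 3]
Position of 1: index 3; position of 0: index 0
New edge 1->0: backward (u after v in old order)
Backward edge: old toposort is now invalid. Check if this creates a cycle.
Does 0 already reach 1? Reachable from 0: [0, 1, 3]. YES -> cycle!
Still a DAG? no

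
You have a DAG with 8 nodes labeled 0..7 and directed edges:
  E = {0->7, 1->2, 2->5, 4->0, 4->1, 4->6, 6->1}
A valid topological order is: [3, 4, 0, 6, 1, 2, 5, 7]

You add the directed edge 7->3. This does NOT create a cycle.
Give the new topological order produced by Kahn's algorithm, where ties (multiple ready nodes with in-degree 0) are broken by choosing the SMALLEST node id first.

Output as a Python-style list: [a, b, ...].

Answer: [4, 0, 6, 1, 2, 5, 7, 3]

Derivation:
Old toposort: [3, 4, 0, 6, 1, 2, 5, 7]
Added edge: 7->3
Position of 7 (7) > position of 3 (0). Must reorder: 7 must now come before 3.
Run Kahn's algorithm (break ties by smallest node id):
  initial in-degrees: [1, 2, 1, 1, 0, 1, 1, 1]
  ready (indeg=0): [4]
  pop 4: indeg[0]->0; indeg[1]->1; indeg[6]->0 | ready=[0, 6] | order so far=[4]
  pop 0: indeg[7]->0 | ready=[6, 7] | order so far=[4, 0]
  pop 6: indeg[1]->0 | ready=[1, 7] | order so far=[4, 0, 6]
  pop 1: indeg[2]->0 | ready=[2, 7] | order so far=[4, 0, 6, 1]
  pop 2: indeg[5]->0 | ready=[5, 7] | order so far=[4, 0, 6, 1, 2]
  pop 5: no out-edges | ready=[7] | order so far=[4, 0, 6, 1, 2, 5]
  pop 7: indeg[3]->0 | ready=[3] | order so far=[4, 0, 6, 1, 2, 5, 7]
  pop 3: no out-edges | ready=[] | order so far=[4, 0, 6, 1, 2, 5, 7, 3]
  Result: [4, 0, 6, 1, 2, 5, 7, 3]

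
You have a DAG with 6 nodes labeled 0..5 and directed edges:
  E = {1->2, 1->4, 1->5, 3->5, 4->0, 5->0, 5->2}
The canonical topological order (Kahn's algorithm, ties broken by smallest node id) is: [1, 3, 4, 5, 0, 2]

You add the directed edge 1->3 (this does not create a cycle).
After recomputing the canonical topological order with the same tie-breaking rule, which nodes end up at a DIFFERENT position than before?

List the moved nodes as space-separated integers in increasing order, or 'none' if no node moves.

Old toposort: [1, 3, 4, 5, 0, 2]
Added edge 1->3
Recompute Kahn (smallest-id tiebreak):
  initial in-degrees: [2, 0, 2, 1, 1, 2]
  ready (indeg=0): [1]
  pop 1: indeg[2]->1; indeg[3]->0; indeg[4]->0; indeg[5]->1 | ready=[3, 4] | order so far=[1]
  pop 3: indeg[5]->0 | ready=[4, 5] | order so far=[1, 3]
  pop 4: indeg[0]->1 | ready=[5] | order so far=[1, 3, 4]
  pop 5: indeg[0]->0; indeg[2]->0 | ready=[0, 2] | order so far=[1, 3, 4, 5]
  pop 0: no out-edges | ready=[2] | order so far=[1, 3, 4, 5, 0]
  pop 2: no out-edges | ready=[] | order so far=[1, 3, 4, 5, 0, 2]
New canonical toposort: [1, 3, 4, 5, 0, 2]
Compare positions:
  Node 0: index 4 -> 4 (same)
  Node 1: index 0 -> 0 (same)
  Node 2: index 5 -> 5 (same)
  Node 3: index 1 -> 1 (same)
  Node 4: index 2 -> 2 (same)
  Node 5: index 3 -> 3 (same)
Nodes that changed position: none

Answer: none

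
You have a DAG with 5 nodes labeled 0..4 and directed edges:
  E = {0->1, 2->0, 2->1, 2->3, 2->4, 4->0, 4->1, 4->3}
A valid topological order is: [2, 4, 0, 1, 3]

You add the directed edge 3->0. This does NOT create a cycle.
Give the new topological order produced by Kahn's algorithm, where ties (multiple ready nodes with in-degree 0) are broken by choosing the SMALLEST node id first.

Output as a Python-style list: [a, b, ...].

Answer: [2, 4, 3, 0, 1]

Derivation:
Old toposort: [2, 4, 0, 1, 3]
Added edge: 3->0
Position of 3 (4) > position of 0 (2). Must reorder: 3 must now come before 0.
Run Kahn's algorithm (break ties by smallest node id):
  initial in-degrees: [3, 3, 0, 2, 1]
  ready (indeg=0): [2]
  pop 2: indeg[0]->2; indeg[1]->2; indeg[3]->1; indeg[4]->0 | ready=[4] | order so far=[2]
  pop 4: indeg[0]->1; indeg[1]->1; indeg[3]->0 | ready=[3] | order so far=[2, 4]
  pop 3: indeg[0]->0 | ready=[0] | order so far=[2, 4, 3]
  pop 0: indeg[1]->0 | ready=[1] | order so far=[2, 4, 3, 0]
  pop 1: no out-edges | ready=[] | order so far=[2, 4, 3, 0, 1]
  Result: [2, 4, 3, 0, 1]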